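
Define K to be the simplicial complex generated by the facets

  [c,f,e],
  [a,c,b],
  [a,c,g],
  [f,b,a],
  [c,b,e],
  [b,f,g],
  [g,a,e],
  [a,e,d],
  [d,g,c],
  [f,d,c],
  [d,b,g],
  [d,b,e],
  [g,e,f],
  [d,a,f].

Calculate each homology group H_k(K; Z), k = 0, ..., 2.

We work with the vertex ordering a < b < c < d < e < f < g. The simplices of K, each written with vertices in increasing order, are:

  0-simplices (7): a, b, c, d, e, f, g
  1-simplices (21): ab, ac, ad, ae, af, ag, bc, bd, be, bf, bg, cd, ce, cf, cg, de, df, dg, ef, eg, fg
  2-simplices (14): abc, abf, acg, ade, adf, aeg, bce, bde, bdg, bfg, cdf, cdg, cef, efg

so the chain groups are C_0 ≅ Z^7, C_1 ≅ Z^21, C_2 ≅ Z^14.

∂_1: C_1 → C_0 is given by ∂[p,q] = [q] − [p]. For instance
  ∂cf = f − c.
The resulting 7×21 matrix has rank 6, and its Smith normal form has invariant factors (1,1,1,1,1,1).

The boundary map ∂_2: C_2 → C_1 acts by ∂[p,q,r] = [q,r] − [p,r] + [p,q]. For instance
  ∂abc = bc − ac + ab,
  ∂efg = fg − eg + ef.
This gives a 21×14 integer matrix of rank 13; reducing to Smith normal form yields diagonal entries (1,1,1,1,1,1,1,1,1,1,1,1,1).

Now H_k = ker ∂_k / im ∂_{k+1}, so:

  H_0: rank C_0 − rank ∂_1 = 7 − 6 = 1, and the invariant factors of ∂_1 are all 1, so H_0 ≅ Z.
  H_1: rank ker ∂_1 − rank ∂_2 = (21 − 6) − 13 = 2, and the invariant factors of ∂_2 are all 1, so H_1 ≅ Z^2.
  H_2: rank ker ∂_2 − rank ∂_3 = (14 − 13) − 0 = 1, and there is no ∂_3, so H_2 ≅ Z.

As a check, the Euler characteristic is 7 − 21 + 14 = 0, which agrees with 1 − 2 + 1 = 0.

H_0 = Z,  H_1 = Z^2,  H_2 = Z.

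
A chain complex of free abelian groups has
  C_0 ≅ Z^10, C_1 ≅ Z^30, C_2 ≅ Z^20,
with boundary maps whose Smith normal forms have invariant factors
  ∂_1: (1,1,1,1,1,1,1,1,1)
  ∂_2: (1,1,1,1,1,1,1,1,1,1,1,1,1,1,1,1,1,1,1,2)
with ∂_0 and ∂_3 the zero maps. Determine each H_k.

H_0 = Z,  H_1 = Z ⊕ Z/2,  H_2 = 0.

H_0: b_0 = 10 − 0 − 9 = 1; torsion from ∂_1 factors > 1: none. So H_0 = Z.
H_1: b_1 = 30 − 9 − 20 = 1; torsion from ∂_2 factors > 1: [2]. So H_1 = Z ⊕ Z/2.
H_2: b_2 = 20 − 20 − 0 = 0; torsion from ∂_3 factors > 1: none. So H_2 = 0.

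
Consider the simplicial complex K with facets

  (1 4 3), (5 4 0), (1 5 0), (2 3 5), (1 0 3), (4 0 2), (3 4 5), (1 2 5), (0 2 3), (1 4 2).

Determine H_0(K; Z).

H_0 = Z.

K has 6 vertices, 15 edges, 10 triangles.
rank ∂_0 = 0, rank ∂_1 = 5 ⇒ b_0 = 6 − 0 − 5 = 1; all invariant factors of ∂_1 are 1 so no torsion. So H_0 = Z.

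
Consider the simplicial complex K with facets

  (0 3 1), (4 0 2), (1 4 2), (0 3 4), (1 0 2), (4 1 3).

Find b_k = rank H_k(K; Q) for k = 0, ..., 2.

b_0 = 1, b_1 = 0, b_2 = 1.

K has 5 vertices, 9 edges, 6 triangles.
rank ∂_0 = 0, rank ∂_1 = 4 ⇒ b_0 = 5 − 0 − 4 = 1; all invariant factors of ∂_1 are 1 so no torsion. So H_0 ≅ Z.
rank ∂_1 = 4, rank ∂_2 = 5 ⇒ b_1 = 9 − 4 − 5 = 0; all invariant factors of ∂_2 are 1 so no torsion. So H_1 ≅ 0.
rank ∂_2 = 5, rank ∂_3 = 0 ⇒ b_2 = 6 − 5 − 0 = 1. So H_2 ≅ Z.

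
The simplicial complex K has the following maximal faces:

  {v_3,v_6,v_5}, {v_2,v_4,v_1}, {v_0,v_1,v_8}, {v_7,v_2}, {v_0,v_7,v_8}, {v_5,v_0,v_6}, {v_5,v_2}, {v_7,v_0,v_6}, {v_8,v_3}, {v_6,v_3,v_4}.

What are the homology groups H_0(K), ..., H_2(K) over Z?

H_0 = Z,  H_1 = Z^4,  H_2 = 0.

Order the vertices as v_0 < v_1 < v_2 < v_3 < v_4 < v_5 < v_6 < v_7 < v_8. Listing each simplex with vertices in this order, K has dimension 2 with simplices:

  0-simplices (9): [v_0], [v_1], [v_2], [v_3], [v_4], [v_5], [v_6], [v_7], [v_8]
  1-simplices (19): (19 of them)
  2-simplices (7): [v_0,v_1,v_8], [v_0,v_5,v_6], [v_0,v_6,v_7], [v_0,v_7,v_8], [v_1,v_2,v_4], [v_3,v_4,v_6], [v_3,v_5,v_6]

so the chain groups are C_0 ≅ Z^9, C_1 ≅ Z^19, C_2 ≅ Z^7.

Boundary ∂_1: C_1 → C_0 sends each edge [p,q] (with p < q) to q − p. For instance
  ∂[v_1,v_2] = [v_2] − [v_1].
The 9×19 boundary matrix has rank 8 and Smith normal form diag(1,1,1,1,1,1,1,1).

∂_2: C_2 → C_1 sends each 2-simplex [p,q,r] to [q,r] − [p,r] + [p,q]. For instance
  ∂[v_1,v_2,v_4] = [v_2,v_4] − [v_1,v_4] + [v_1,v_2],
  ∂[v_0,v_7,v_8] = [v_7,v_8] − [v_0,v_8] + [v_0,v_7].
As a 19×7 matrix over Z this has rank 7, with invariant factors (1,1,1,1,1,1,1).

Reading off H_k = ker ∂_k / im ∂_{k+1}:

  H_0: rank C_0 − rank ∂_1 = 9 − 8 = 1, and the invariant factors of ∂_1 are all 1, so H_0 ≅ Z.
  H_1: rank ker ∂_1 − rank ∂_2 = (19 − 8) − 7 = 4, and the invariant factors of ∂_2 are all 1, so H_1 ≅ Z^4.
  H_2: rank ker ∂_2 − rank ∂_3 = (7 − 7) − 0 = 0, and there is no ∂_3, so H_2 ≅ 0.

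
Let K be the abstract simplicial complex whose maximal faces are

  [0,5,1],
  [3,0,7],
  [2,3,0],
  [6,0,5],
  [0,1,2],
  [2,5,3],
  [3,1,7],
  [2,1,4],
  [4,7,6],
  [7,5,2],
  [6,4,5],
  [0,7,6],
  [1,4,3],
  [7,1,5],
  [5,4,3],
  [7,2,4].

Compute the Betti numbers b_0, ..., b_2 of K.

b_0 = 1, b_1 = 2, b_2 = 1.

Fix the vertex order 0 < 1 < 2 < 3 < 4 < 5 < 6 < 7 and write every simplex with vertices in increasing order. Then dim K = 2 and the simplices of K are:

  0-simplices (8): [0], [1], [2], [3], [4], [5], [6], [7]
  1-simplices (24): (24 of them)
  2-simplices (16): [0,1,2], [0,1,5], [0,2,3], [0,3,7], [0,5,6], [0,6,7], [1,2,4], [1,3,4], [1,3,7], [1,5,7], [2,3,5], [2,4,7], [2,5,7], [3,4,5], [4,5,6], [4,6,7]

Hence C_0 ≅ Z^8, C_1 ≅ Z^24, C_2 ≅ Z^16.

Boundary ∂_1: C_1 → C_0 maps an edge to its endpoints' difference, ∂[p,q] = q − p. For instance
  ∂[1,2] = [2] − [1].
As a 8×24 matrix over Z this has rank 7, with invariant factors (1,1,1,1,1,1,1).

Boundary ∂_2: C_2 → C_1 sends each 2-simplex [p,q,r] to [q,r] − [p,r] + [p,q]. For instance
  ∂[2,5,7] = [5,7] − [2,7] + [2,5],
  ∂[2,3,5] = [3,5] − [2,5] + [2,3].
As a 24×16 matrix over Z this has rank 15, with invariant factors (1,1,1,1,1,1,1,1,1,1,1,1,1,1,1).

Now H_k = ker ∂_k / im ∂_{k+1}, so:

  H_0: rank C_0 − rank ∂_1 = 8 − 7 = 1, and the invariant factors of ∂_1 are all 1, so H_0 ≅ Z.
  H_1: rank ker ∂_1 − rank ∂_2 = (24 − 7) − 15 = 2, and the invariant factors of ∂_2 are all 1, so H_1 ≅ Z^2.
  H_2: rank ker ∂_2 − rank ∂_3 = (16 − 15) − 0 = 1, and there is no ∂_3, so H_2 ≅ Z.

(K is a triangulation of the torus T^2.)

Hence the Betti numbers are b_0 = 1, b_1 = 2, b_2 = 1.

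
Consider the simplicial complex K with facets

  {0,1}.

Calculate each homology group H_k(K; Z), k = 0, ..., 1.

Fix the vertex order 0 < 1 and write every simplex with vertices in increasing order. Then dim K = 1 and the simplices of K are:

  0-simplices (2): [0], [1]
  1-simplices (1): [0,1]

Hence C_0 ≅ Z^2, C_1 ≅ Z^1.

The boundary map ∂_1: C_1 → C_0 maps an edge to its endpoints' difference, ∂[p,q] = q − p.
The 2×1 boundary matrix has rank 1 and Smith normal form diag(1).

Now H_k = ker ∂_k / im ∂_{k+1}, so:

  H_0: rank C_0 − rank ∂_1 = 2 − 1 = 1, and the invariant factors of ∂_1 are all 1, so H_0 ≅ Z.
  H_1: rank ker ∂_1 − rank ∂_2 = (1 − 1) − 0 = 0, and there is no ∂_2, so H_1 ≅ 0.

As a check, the Euler characteristic is 2 − 1 = 1, which agrees with 1 − 0 = 1.

H_0 ≅ Z,  H_1 = 0.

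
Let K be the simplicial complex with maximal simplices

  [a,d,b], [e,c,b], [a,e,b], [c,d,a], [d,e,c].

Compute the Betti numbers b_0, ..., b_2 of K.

b_0 = 1, b_1 = 1, b_2 = 0.

We work with the vertex ordering a < b < c < d < e. The simplices of K, each written with vertices in increasing order, are:

  0-simplices (5): a, b, c, d, e
  1-simplices (10): ab, ac, ad, ae, bc, bd, be, cd, ce, de
  2-simplices (5): abd, abe, acd, bce, cde

so the chain groups are C_0 ≅ Z^5, C_1 ≅ Z^10, C_2 ≅ Z^5.

∂_1: C_1 → C_0 is given by ∂[p,q] = [q] − [p].
This gives a 5×10 integer matrix of rank 4; reducing to Smith normal form yields diagonal entries (1,1,1,1).

The boundary map ∂_2: C_2 → C_1 maps a triangle to the signed sum of its edges. For instance
  ∂bce = ce − be + bc,
  ∂abd = bd − ad + ab.
As a 10×5 matrix over Z this has rank 5, with invariant factors (1,1,1,1,1).

From H_k ≅ ker(∂_k) / im(∂_{k+1}) we obtain:

  H_0: rank C_0 − rank ∂_1 = 5 − 4 = 1, and the invariant factors of ∂_1 are all 1, so H_0 = Z.
  H_1: rank ker ∂_1 − rank ∂_2 = (10 − 4) − 5 = 1, and the invariant factors of ∂_2 are all 1, so H_1 = Z.
  H_2: rank ker ∂_2 − rank ∂_3 = (5 − 5) − 0 = 0, and there is no ∂_3, so H_2 = 0.

As a check, the Euler characteristic is 5 − 10 + 5 = 0, which agrees with 1 − 1 + 0 = 0.

Hence the Betti numbers are b_0 = 1, b_1 = 1, b_2 = 0.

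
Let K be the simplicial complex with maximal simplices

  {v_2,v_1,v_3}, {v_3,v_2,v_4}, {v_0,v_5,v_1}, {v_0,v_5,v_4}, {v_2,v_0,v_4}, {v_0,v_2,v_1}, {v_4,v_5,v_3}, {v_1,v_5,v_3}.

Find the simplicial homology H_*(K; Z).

K has 6 vertices, 12 edges, 8 triangles.
rank ∂_0 = 0, rank ∂_1 = 5 ⇒ b_0 = 6 − 0 − 5 = 1; all invariant factors of ∂_1 are 1 so no torsion. So H_0 = Z.
rank ∂_1 = 5, rank ∂_2 = 7 ⇒ b_1 = 12 − 5 − 7 = 0; all invariant factors of ∂_2 are 1 so no torsion. So H_1 = 0.
rank ∂_2 = 7, rank ∂_3 = 0 ⇒ b_2 = 8 − 7 − 0 = 1. So H_2 = Z.

H_0 ≅ Z,  H_1 = 0,  H_2 ≅ Z.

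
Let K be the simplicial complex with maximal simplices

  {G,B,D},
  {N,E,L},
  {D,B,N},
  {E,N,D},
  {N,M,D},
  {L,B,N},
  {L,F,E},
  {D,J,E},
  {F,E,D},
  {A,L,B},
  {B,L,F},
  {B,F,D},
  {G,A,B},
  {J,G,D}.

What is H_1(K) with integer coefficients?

Order the vertices as A < B < D < E < F < G < J < L < M < N. Listing each simplex with vertices in this order, K has dimension 2 with simplices:

  0-simplices (10): A, B, D, E, F, G, J, L, M, N
  1-simplices (22): AB, AG, AL, BD, BF, BG, BL, BN, DE, DF, DG, DJ, DM, DN, EF, EJ, EL, EN, FL, GJ, LN, MN
  2-simplices (14): ABG, ABL, BDF, BDG, BDN, BFL, BLN, DEF, DEJ, DEN, DGJ, DMN, EFL, ELN

so the chain groups are C_0 ≅ Z^10, C_1 ≅ Z^22, C_2 ≅ Z^14.

The boundary map ∂_1: C_1 → C_0 sends each edge [p,q] (with p < q) to q − p. For instance
  ∂DF = F − D.
The 10×22 boundary matrix has rank 9 and Smith normal form diag(1,1,1,1,1,1,1,1,1).

Boundary ∂_2: C_2 → C_1 acts by ∂[p,q,r] = [q,r] − [p,r] + [p,q]. For instance
  ∂BDN = DN − BN + BD,
  ∂ABG = BG − AG + AB.
As a 22×14 matrix over Z this has rank 13, with invariant factors (1,1,1,1,1,1,1,1,1,1,1,1,1).

From H_k ≅ ker(∂_k) / im(∂_{k+1}) we obtain:

  H_1: rank ker ∂_1 − rank ∂_2 = (22 − 9) − 13 = 0, and the invariant factors of ∂_2 are all 1, so H_1 = 0.

H_1 ≅ 0.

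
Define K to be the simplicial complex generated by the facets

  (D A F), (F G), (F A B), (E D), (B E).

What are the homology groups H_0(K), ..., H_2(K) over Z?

H_0 = Z,  H_1 = Z,  H_2 = 0.

Fix the vertex order A < B < D < E < F < G and write every simplex with vertices in increasing order. Then dim K = 2 and the simplices of K are:

  0-simplices (6): A, B, D, E, F, G
  1-simplices (8): AB, AD, AF, BE, BF, DE, DF, FG
  2-simplices (2): ABF, ADF

Hence C_0 ≅ Z^6, C_1 ≅ Z^8, C_2 ≅ Z^2.

∂_1: C_1 → C_0 maps an edge to its endpoints' difference, ∂[p,q] = q − p.
As a 6×8 matrix over Z this has rank 5, with invariant factors (1,1,1,1,1).

Boundary ∂_2: C_2 → C_1 maps a triangle to the signed sum of its edges. For instance
  ∂ADF = DF − AF + AD,
  ∂ABF = BF − AF + AB.
This gives a 8×2 integer matrix of rank 2; reducing to Smith normal form yields diagonal entries (1,1).

Reading off H_k = ker ∂_k / im ∂_{k+1}:

  H_0: rank C_0 − rank ∂_1 = 6 − 5 = 1, and the invariant factors of ∂_1 are all 1, so H_0 = Z.
  H_1: rank ker ∂_1 − rank ∂_2 = (8 − 5) − 2 = 1, and the invariant factors of ∂_2 are all 1, so H_1 = Z.
  H_2: rank ker ∂_2 − rank ∂_3 = (2 − 2) − 0 = 0, and there is no ∂_3, so H_2 = 0.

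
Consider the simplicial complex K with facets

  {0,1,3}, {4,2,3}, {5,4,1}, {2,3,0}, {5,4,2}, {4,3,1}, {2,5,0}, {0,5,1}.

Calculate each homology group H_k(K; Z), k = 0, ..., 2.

H_0 ≅ Z,  H_1 = 0,  H_2 ≅ Z.

Order the vertices as 0 < 1 < 2 < 3 < 4 < 5. Listing each simplex with vertices in this order, K has dimension 2 with simplices:

  0-simplices (6): [0], [1], [2], [3], [4], [5]
  1-simplices (12): [0,1], [0,2], [0,3], [0,5], [1,3], [1,4], [1,5], [2,3], [2,4], [2,5], [3,4], [4,5]
  2-simplices (8): [0,1,3], [0,1,5], [0,2,3], [0,2,5], [1,3,4], [1,4,5], [2,3,4], [2,4,5]

giving chain groups C_0 ≅ Z^6, C_1 ≅ Z^12, C_2 ≅ Z^8.

∂_1: C_1 → C_0 sends each edge [p,q] (with p < q) to q − p.
As a 6×12 matrix over Z this has rank 5, with invariant factors (1,1,1,1,1).

∂_2: C_2 → C_1 acts by ∂[p,q,r] = [q,r] − [p,r] + [p,q]. For instance
  ∂[0,1,5] = [1,5] − [0,5] + [0,1],
  ∂[1,4,5] = [4,5] − [1,5] + [1,4].
The resulting 12×8 matrix has rank 7, and its Smith normal form has invariant factors (1,1,1,1,1,1,1).

Computing H_k = (kernel of ∂_k) / (image of ∂_{k+1}):

  H_0: rank C_0 − rank ∂_1 = 6 − 5 = 1, and the invariant factors of ∂_1 are all 1, so H_0 = Z.
  H_1: rank ker ∂_1 − rank ∂_2 = (12 − 5) − 7 = 0, and the invariant factors of ∂_2 are all 1, so H_1 = 0.
  H_2: rank ker ∂_2 − rank ∂_3 = (8 − 7) − 0 = 1, and there is no ∂_3, so H_2 = Z.

As a check, the Euler characteristic is 6 − 12 + 8 = 2, which agrees with 1 − 0 + 1 = 2.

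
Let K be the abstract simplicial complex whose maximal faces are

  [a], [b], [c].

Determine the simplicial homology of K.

H_0 ≅ Z^3.

K has 3 vertices.
rank ∂_0 = 0, rank ∂_1 = 0 ⇒ b_0 = 3 − 0 − 0 = 3. So H_0 ≅ Z^3.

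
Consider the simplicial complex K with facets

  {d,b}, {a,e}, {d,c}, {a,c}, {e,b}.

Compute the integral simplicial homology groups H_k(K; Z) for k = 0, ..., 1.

Order the vertices as a < b < c < d < e. Listing each simplex with vertices in this order, K has dimension 1 with simplices:

  0-simplices (5): a, b, c, d, e
  1-simplices (5): ac, ae, bd, be, cd

giving chain groups C_0 ≅ Z^5, C_1 ≅ Z^5.

Boundary ∂_1: C_1 → C_0 sends each edge [p,q] (with p < q) to q − p. For instance
  ∂ac = c − a.
As a 5×5 matrix over Z this has rank 4, with invariant factors (1,1,1,1).

Reading off H_k = ker ∂_k / im ∂_{k+1}:

  H_0: rank C_0 − rank ∂_1 = 5 − 4 = 1, and the invariant factors of ∂_1 are all 1, so H_0 ≅ Z.
  H_1: rank ker ∂_1 − rank ∂_2 = (5 − 4) − 0 = 1, and there is no ∂_2, so H_1 ≅ Z.

(K is a triangulation of the circle S^1.)

H_0 ≅ Z,  H_1 ≅ Z.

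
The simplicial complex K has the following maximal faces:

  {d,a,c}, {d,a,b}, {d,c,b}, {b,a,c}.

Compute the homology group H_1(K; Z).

K has 4 vertices, 6 edges, 4 triangles.
rank ∂_1 = 3, rank ∂_2 = 3 ⇒ b_1 = 6 − 3 − 3 = 0; all invariant factors of ∂_2 are 1 so no torsion. So H_1 ≅ 0.

H_1 = 0.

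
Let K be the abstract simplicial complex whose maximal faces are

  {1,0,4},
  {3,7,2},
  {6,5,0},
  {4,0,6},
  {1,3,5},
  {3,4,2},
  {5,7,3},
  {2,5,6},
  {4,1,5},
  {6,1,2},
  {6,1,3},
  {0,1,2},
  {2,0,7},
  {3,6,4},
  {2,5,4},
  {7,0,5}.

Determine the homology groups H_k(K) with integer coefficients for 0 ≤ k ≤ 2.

H_0 ≅ Z,  H_1 ≅ Z^2,  H_2 ≅ Z.

Fix the vertex order 0 < 1 < 2 < 3 < 4 < 5 < 6 < 7 and write every simplex with vertices in increasing order. Then dim K = 2 and the simplices of K are:

  0-simplices (8): [0], [1], [2], [3], [4], [5], [6], [7]
  1-simplices (24): (24 of them)
  2-simplices (16): [0,1,2], [0,1,4], [0,2,7], [0,4,6], [0,5,6], [0,5,7], [1,2,6], [1,3,5], [1,3,6], [1,4,5], [2,3,4], [2,3,7], [2,4,5], [2,5,6], [3,4,6], [3,5,7]

so the chain groups are C_0 ≅ Z^8, C_1 ≅ Z^24, C_2 ≅ Z^16.

The boundary map ∂_1: C_1 → C_0 maps an edge to its endpoints' difference, ∂[p,q] = q − p. For instance
  ∂[3,6] = [6] − [3].
As a 8×24 matrix over Z this has rank 7, with invariant factors (1,1,1,1,1,1,1).

Boundary ∂_2: C_2 → C_1 maps a triangle to the signed sum of its edges. For instance
  ∂[1,2,6] = [2,6] − [1,6] + [1,2],
  ∂[0,4,6] = [4,6] − [0,6] + [0,4].
The 24×16 boundary matrix has rank 15 and Smith normal form diag(1,1,1,1,1,1,1,1,1,1,1,1,1,1,1).

From H_k ≅ ker(∂_k) / im(∂_{k+1}) we obtain:

  H_0: rank C_0 − rank ∂_1 = 8 − 7 = 1, and the invariant factors of ∂_1 are all 1, so H_0 ≅ Z.
  H_1: rank ker ∂_1 − rank ∂_2 = (24 − 7) − 15 = 2, and the invariant factors of ∂_2 are all 1, so H_1 ≅ Z^2.
  H_2: rank ker ∂_2 − rank ∂_3 = (16 − 15) − 0 = 1, and there is no ∂_3, so H_2 ≅ Z.

As a check, the Euler characteristic is 8 − 24 + 16 = 0, which agrees with 1 − 2 + 1 = 0.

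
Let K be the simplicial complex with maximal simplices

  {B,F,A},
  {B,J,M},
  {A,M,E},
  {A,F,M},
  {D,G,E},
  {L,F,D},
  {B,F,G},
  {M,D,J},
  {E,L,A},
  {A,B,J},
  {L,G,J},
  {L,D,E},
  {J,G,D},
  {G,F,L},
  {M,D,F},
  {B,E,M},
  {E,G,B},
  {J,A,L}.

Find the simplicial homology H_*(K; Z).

Take the total order A < B < D < E < F < G < J < L < M on the vertex set. Then K (dimension 2) consists of the simplices:

  0-simplices (9): A, B, D, E, F, G, J, L, M
  1-simplices (27): AB, AE, AF, AJ, AL, AM, BE, BF, BG, BJ, BM, DE, DF, DG, DJ, DL, DM, EG, EL, EM, FG, FL, FM, GJ, GL, JL, JM
  2-simplices (18): ABF, ABJ, AEL, AEM, AFM, AJL, BEG, BEM, BFG, BJM, DEG, DEL, DFL, DFM, DGJ, DJM, FGL, GJL

giving chain groups C_0 ≅ Z^9, C_1 ≅ Z^27, C_2 ≅ Z^18.

The boundary map ∂_1: C_1 → C_0 sends each edge [p,q] (with p < q) to q − p. For instance
  ∂GL = L − G.
As a 9×27 matrix over Z this has rank 8, with invariant factors (1,1,1,1,1,1,1,1).

∂_2: C_2 → C_1 acts by ∂[p,q,r] = [q,r] − [p,r] + [p,q]. For instance
  ∂DJM = JM − DM + DJ,
  ∂ABF = BF − AF + AB.
As a 27×18 matrix over Z this has rank 18, with invariant factors (1,1,1,1,1,1,1,1,1,1,1,1,1,1,1,1,1,2).

Computing H_k = (kernel of ∂_k) / (image of ∂_{k+1}):

  H_0: rank C_0 − rank ∂_1 = 9 − 8 = 1, and the invariant factors of ∂_1 are all 1, so H_0 = Z.
  H_1: rank ker ∂_1 − rank ∂_2 = (27 − 8) − 18 = 1, and ∂_2 has invariant factor 2 > 1, so H_1 = Z ⊕ Z/2.
  H_2: rank ker ∂_2 − rank ∂_3 = (18 − 18) − 0 = 0, and there is no ∂_3, so H_2 = 0.

H_0 ≅ Z,  H_1 ≅ Z ⊕ Z/2,  H_2 = 0.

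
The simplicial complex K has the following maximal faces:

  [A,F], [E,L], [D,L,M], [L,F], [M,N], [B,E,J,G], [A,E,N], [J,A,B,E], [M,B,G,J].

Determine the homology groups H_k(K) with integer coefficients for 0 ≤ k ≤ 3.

H_0 ≅ Z,  H_1 ≅ Z^3,  H_2 = 0,  H_3 = 0.

Fix the vertex order A < B < D < E < F < G < J < L < M < N and write every simplex with vertices in increasing order. Then dim K = 3 and the simplices of K are:

  0-simplices (10): A, B, D, E, F, G, J, L, M, N
  1-simplices (21): AB, AE, AF, AJ, AN, BE, BG, BJ, BM, DL, DM, EG, EJ, EL, EN, FL, GJ, GM, JM, LM, MN
  2-simplices (12): ABE, ABJ, AEJ, AEN, BEG, BEJ, BGJ, BGM, BJM, DLM, EGJ, GJM
  3-simplices (3): ABEJ, BEGJ, BGJM

giving chain groups C_0 ≅ Z^10, C_1 ≅ Z^21, C_2 ≅ Z^12, C_3 ≅ Z^3.

∂_1: C_1 → C_0 sends each edge [p,q] (with p < q) to q − p.
The 10×21 boundary matrix has rank 9 and Smith normal form diag(1,1,1,1,1,1,1,1,1).

∂_2: C_2 → C_1 sends each 2-simplex [p,q,r] to [q,r] − [p,r] + [p,q]. For instance
  ∂BJM = JM − BM + BJ,
  ∂GJM = JM − GM + GJ.
As a 21×12 matrix over Z this has rank 9, with invariant factors (1,1,1,1,1,1,1,1,1).

Boundary ∂_3: C_3 → C_2 sends each 3-simplex σ to the alternating sum Σ_i (−1)^i (σ with its i-th vertex removed). For instance
  ∂ABEJ = BEJ − AEJ + ABJ − ABE,
  ∂BEGJ = EGJ − BGJ + BEJ − BEG.
The resulting 12×3 matrix has rank 3, and its Smith normal form has invariant factors (1,1,1).

Computing H_k = (kernel of ∂_k) / (image of ∂_{k+1}):

  H_0: rank C_0 − rank ∂_1 = 10 − 9 = 1, and the invariant factors of ∂_1 are all 1, so H_0 ≅ Z.
  H_1: rank ker ∂_1 − rank ∂_2 = (21 − 9) − 9 = 3, and the invariant factors of ∂_2 are all 1, so H_1 ≅ Z^3.
  H_2: rank ker ∂_2 − rank ∂_3 = (12 − 9) − 3 = 0, and the invariant factors of ∂_3 are all 1, so H_2 ≅ 0.
  H_3: rank ker ∂_3 − rank ∂_4 = (3 − 3) − 0 = 0, and there is no ∂_4, so H_3 ≅ 0.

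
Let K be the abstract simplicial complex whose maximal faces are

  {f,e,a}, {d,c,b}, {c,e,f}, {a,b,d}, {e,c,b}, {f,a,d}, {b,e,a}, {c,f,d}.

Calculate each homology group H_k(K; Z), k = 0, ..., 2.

Take the total order a < b < c < d < e < f on the vertex set. Then K (dimension 2) consists of the simplices:

  0-simplices (6): a, b, c, d, e, f
  1-simplices (12): ab, ad, ae, af, bc, bd, be, cd, ce, cf, df, ef
  2-simplices (8): abd, abe, adf, aef, bcd, bce, cdf, cef

Hence C_0 ≅ Z^6, C_1 ≅ Z^12, C_2 ≅ Z^8.

∂_1: C_1 → C_0 is given by ∂[p,q] = [q] − [p].
As a 6×12 matrix over Z this has rank 5, with invariant factors (1,1,1,1,1).

Boundary ∂_2: C_2 → C_1 acts by ∂[p,q,r] = [q,r] − [p,r] + [p,q]. For instance
  ∂cdf = df − cf + cd,
  ∂abe = be − ae + ab.
This gives a 12×8 integer matrix of rank 7; reducing to Smith normal form yields diagonal entries (1,1,1,1,1,1,1).

Reading off H_k = ker ∂_k / im ∂_{k+1}:

  H_0: rank C_0 − rank ∂_1 = 6 − 5 = 1, and the invariant factors of ∂_1 are all 1, so H_0 ≅ Z.
  H_1: rank ker ∂_1 − rank ∂_2 = (12 − 5) − 7 = 0, and the invariant factors of ∂_2 are all 1, so H_1 ≅ 0.
  H_2: rank ker ∂_2 − rank ∂_3 = (8 − 7) − 0 = 1, and there is no ∂_3, so H_2 ≅ Z.

H_0 = Z,  H_1 = 0,  H_2 = Z.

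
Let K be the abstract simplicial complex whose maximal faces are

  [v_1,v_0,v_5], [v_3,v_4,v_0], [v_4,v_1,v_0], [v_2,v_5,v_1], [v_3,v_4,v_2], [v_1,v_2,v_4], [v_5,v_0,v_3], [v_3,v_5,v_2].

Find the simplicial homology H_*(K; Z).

H_0 ≅ Z,  H_1 = 0,  H_2 ≅ Z.

Take the total order v_0 < v_1 < v_2 < v_3 < v_4 < v_5 on the vertex set. Then K (dimension 2) consists of the simplices:

  0-simplices (6): [v_0], [v_1], [v_2], [v_3], [v_4], [v_5]
  1-simplices (12): [v_0,v_1], [v_0,v_3], [v_0,v_4], [v_0,v_5], [v_1,v_2], [v_1,v_4], [v_1,v_5], [v_2,v_3], [v_2,v_4], [v_2,v_5], [v_3,v_4], [v_3,v_5]
  2-simplices (8): [v_0,v_1,v_4], [v_0,v_1,v_5], [v_0,v_3,v_4], [v_0,v_3,v_5], [v_1,v_2,v_4], [v_1,v_2,v_5], [v_2,v_3,v_4], [v_2,v_3,v_5]

so the chain groups are C_0 ≅ Z^6, C_1 ≅ Z^12, C_2 ≅ Z^8.

The boundary map ∂_1: C_1 → C_0 is given by ∂[p,q] = [q] − [p]. For instance
  ∂[v_2,v_3] = [v_3] − [v_2].
The 6×12 boundary matrix has rank 5 and Smith normal form diag(1,1,1,1,1).

Boundary ∂_2: C_2 → C_1 sends each 2-simplex [p,q,r] to [q,r] − [p,r] + [p,q]. For instance
  ∂[v_0,v_1,v_5] = [v_1,v_5] − [v_0,v_5] + [v_0,v_1],
  ∂[v_0,v_1,v_4] = [v_1,v_4] − [v_0,v_4] + [v_0,v_1].
The resulting 12×8 matrix has rank 7, and its Smith normal form has invariant factors (1,1,1,1,1,1,1).

Now H_k = ker ∂_k / im ∂_{k+1}, so:

  H_0: rank C_0 − rank ∂_1 = 6 − 5 = 1, and the invariant factors of ∂_1 are all 1, so H_0 = Z.
  H_1: rank ker ∂_1 − rank ∂_2 = (12 − 5) − 7 = 0, and the invariant factors of ∂_2 are all 1, so H_1 = 0.
  H_2: rank ker ∂_2 − rank ∂_3 = (8 − 7) − 0 = 1, and there is no ∂_3, so H_2 = Z.

(K is a triangulation of the 2-sphere S^2.)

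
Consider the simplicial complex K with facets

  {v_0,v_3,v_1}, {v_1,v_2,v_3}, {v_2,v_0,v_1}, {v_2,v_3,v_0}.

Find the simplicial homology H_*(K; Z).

K has 4 vertices, 6 edges, 4 triangles.
rank ∂_0 = 0, rank ∂_1 = 3 ⇒ b_0 = 4 − 0 − 3 = 1; all invariant factors of ∂_1 are 1 so no torsion. So H_0 ≅ Z.
rank ∂_1 = 3, rank ∂_2 = 3 ⇒ b_1 = 6 − 3 − 3 = 0; all invariant factors of ∂_2 are 1 so no torsion. So H_1 ≅ 0.
rank ∂_2 = 3, rank ∂_3 = 0 ⇒ b_2 = 4 − 3 − 0 = 1. So H_2 ≅ Z.

H_0 ≅ Z,  H_1 = 0,  H_2 ≅ Z.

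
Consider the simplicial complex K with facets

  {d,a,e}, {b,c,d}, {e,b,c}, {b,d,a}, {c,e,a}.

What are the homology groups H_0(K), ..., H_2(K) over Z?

Take the total order a < b < c < d < e on the vertex set. Then K (dimension 2) consists of the simplices:

  0-simplices (5): a, b, c, d, e
  1-simplices (10): ab, ac, ad, ae, bc, bd, be, cd, ce, de
  2-simplices (5): abd, ace, ade, bcd, bce

Hence C_0 ≅ Z^5, C_1 ≅ Z^10, C_2 ≅ Z^5.

Boundary ∂_1: C_1 → C_0 is given by ∂[p,q] = [q] − [p].
The resulting 5×10 matrix has rank 4, and its Smith normal form has invariant factors (1,1,1,1).

∂_2: C_2 → C_1 sends each 2-simplex [p,q,r] to [q,r] − [p,r] + [p,q]. For instance
  ∂ace = ce − ae + ac,
  ∂bce = ce − be + bc.
The 10×5 boundary matrix has rank 5 and Smith normal form diag(1,1,1,1,1).

From H_k ≅ ker(∂_k) / im(∂_{k+1}) we obtain:

  H_0: rank C_0 − rank ∂_1 = 5 − 4 = 1, and the invariant factors of ∂_1 are all 1, so H_0 = Z.
  H_1: rank ker ∂_1 − rank ∂_2 = (10 − 4) − 5 = 1, and the invariant factors of ∂_2 are all 1, so H_1 = Z.
  H_2: rank ker ∂_2 − rank ∂_3 = (5 − 5) − 0 = 0, and there is no ∂_3, so H_2 = 0.

H_0 ≅ Z,  H_1 ≅ Z,  H_2 = 0.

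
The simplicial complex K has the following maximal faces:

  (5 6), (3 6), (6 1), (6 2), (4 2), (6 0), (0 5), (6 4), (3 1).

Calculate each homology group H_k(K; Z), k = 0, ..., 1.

Take the total order 0 < 1 < 2 < 3 < 4 < 5 < 6 on the vertex set. Then K (dimension 1) consists of the simplices:

  0-simplices (7): [0], [1], [2], [3], [4], [5], [6]
  1-simplices (9): [0,5], [0,6], [1,3], [1,6], [2,4], [2,6], [3,6], [4,6], [5,6]

Hence C_0 ≅ Z^7, C_1 ≅ Z^9.

∂_1: C_1 → C_0 is given by ∂[p,q] = [q] − [p]. For instance
  ∂[1,3] = [3] − [1].
This gives a 7×9 integer matrix of rank 6; reducing to Smith normal form yields diagonal entries (1,1,1,1,1,1).

Computing H_k = (kernel of ∂_k) / (image of ∂_{k+1}):

  H_0: rank C_0 − rank ∂_1 = 7 − 6 = 1, and the invariant factors of ∂_1 are all 1, so H_0 ≅ Z.
  H_1: rank ker ∂_1 − rank ∂_2 = (9 − 6) − 0 = 3, and there is no ∂_2, so H_1 ≅ Z^3.

As a check, the Euler characteristic is 7 − 9 = -2, which agrees with 1 − 3 = -2.
(K is a triangulation of a wedge of 3 circles.)

H_0 ≅ Z,  H_1 ≅ Z^3.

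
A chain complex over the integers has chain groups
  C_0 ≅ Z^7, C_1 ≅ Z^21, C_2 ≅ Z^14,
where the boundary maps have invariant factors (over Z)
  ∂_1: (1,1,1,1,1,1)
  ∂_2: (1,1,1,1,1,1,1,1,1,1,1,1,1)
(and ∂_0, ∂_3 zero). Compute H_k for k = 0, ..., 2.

H_0: b_0 = 7 − 0 − 6 = 1; torsion from ∂_1 factors > 1: none. So H_0 = Z.
H_1: b_1 = 21 − 6 − 13 = 2; torsion from ∂_2 factors > 1: none. So H_1 = Z^2.
H_2: b_2 = 14 − 13 − 0 = 1; torsion from ∂_3 factors > 1: none. So H_2 = Z.

H_0 = Z,  H_1 = Z^2,  H_2 = Z.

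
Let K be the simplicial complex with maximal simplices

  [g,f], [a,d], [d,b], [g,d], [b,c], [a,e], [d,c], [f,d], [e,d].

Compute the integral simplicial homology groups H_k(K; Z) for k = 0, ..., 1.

We work with the vertex ordering a < b < c < d < e < f < g. The simplices of K, each written with vertices in increasing order, are:

  0-simplices (7): a, b, c, d, e, f, g
  1-simplices (9): ad, ae, bc, bd, cd, de, df, dg, fg

Hence C_0 ≅ Z^7, C_1 ≅ Z^9.

The boundary map ∂_1: C_1 → C_0 sends each edge [p,q] (with p < q) to q − p.
As a 7×9 matrix over Z this has rank 6, with invariant factors (1,1,1,1,1,1).

Now H_k = ker ∂_k / im ∂_{k+1}, so:

  H_0: rank C_0 − rank ∂_1 = 7 − 6 = 1, and the invariant factors of ∂_1 are all 1, so H_0 = Z.
  H_1: rank ker ∂_1 − rank ∂_2 = (9 − 6) − 0 = 3, and there is no ∂_2, so H_1 = Z^3.

As a check, the Euler characteristic is 7 − 9 = -2, which agrees with 1 − 3 = -2.

H_0 ≅ Z,  H_1 ≅ Z^3.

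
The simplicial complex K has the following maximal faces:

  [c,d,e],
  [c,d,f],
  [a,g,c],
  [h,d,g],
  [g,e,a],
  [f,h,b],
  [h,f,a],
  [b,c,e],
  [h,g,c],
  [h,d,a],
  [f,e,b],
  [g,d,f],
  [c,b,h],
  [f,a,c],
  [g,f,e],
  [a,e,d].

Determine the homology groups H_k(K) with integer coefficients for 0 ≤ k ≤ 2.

H_0 ≅ Z,  H_1 ≅ Z^2,  H_2 ≅ Z.

We work with the vertex ordering a < b < c < d < e < f < g < h. The simplices of K, each written with vertices in increasing order, are:

  0-simplices (8): a, b, c, d, e, f, g, h
  1-simplices (24): ac, ad, ae, af, ag, ah, bc, be, bf, bh, cd, ce, cf, cg, ch, de, df, dg, dh, ef, eg, fg, fh, gh
  2-simplices (16): acf, acg, ade, adh, aeg, afh, bce, bch, bef, bfh, cde, cdf, cgh, dfg, dgh, efg

Hence C_0 ≅ Z^8, C_1 ≅ Z^24, C_2 ≅ Z^16.

Boundary ∂_1: C_1 → C_0 maps an edge to its endpoints' difference, ∂[p,q] = q − p. For instance
  ∂ch = h − c.
As a 8×24 matrix over Z this has rank 7, with invariant factors (1,1,1,1,1,1,1).

∂_2: C_2 → C_1 acts by ∂[p,q,r] = [q,r] − [p,r] + [p,q]. For instance
  ∂dgh = gh − dh + dg,
  ∂adh = dh − ah + ad.
This gives a 24×16 integer matrix of rank 15; reducing to Smith normal form yields diagonal entries (1,1,1,1,1,1,1,1,1,1,1,1,1,1,1).

Reading off H_k = ker ∂_k / im ∂_{k+1}:

  H_0: rank C_0 − rank ∂_1 = 8 − 7 = 1, and the invariant factors of ∂_1 are all 1, so H_0 = Z.
  H_1: rank ker ∂_1 − rank ∂_2 = (24 − 7) − 15 = 2, and the invariant factors of ∂_2 are all 1, so H_1 = Z^2.
  H_2: rank ker ∂_2 − rank ∂_3 = (16 − 15) − 0 = 1, and there is no ∂_3, so H_2 = Z.

As a check, the Euler characteristic is 8 − 24 + 16 = 0, which agrees with 1 − 2 + 1 = 0.
(K is a triangulation of the torus T^2.)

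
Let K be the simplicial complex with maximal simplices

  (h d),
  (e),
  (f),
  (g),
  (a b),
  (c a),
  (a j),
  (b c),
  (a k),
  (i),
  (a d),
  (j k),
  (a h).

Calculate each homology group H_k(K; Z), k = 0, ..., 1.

Fix the vertex order a < b < c < d < e < f < g < h < i < j < k and write every simplex with vertices in increasing order. Then dim K = 1 and the simplices of K are:

  0-simplices (11): a, b, c, d, e, f, g, h, i, j, k
  1-simplices (9): ab, ac, ad, ah, aj, ak, bc, dh, jk

Hence C_0 ≅ Z^11, C_1 ≅ Z^9.

Boundary ∂_1: C_1 → C_0 is given by ∂[p,q] = [q] − [p]. For instance
  ∂ad = d − a.
The 11×9 boundary matrix has rank 6 and Smith normal form diag(1,1,1,1,1,1).

Reading off H_k = ker ∂_k / im ∂_{k+1}:

  H_0: rank C_0 − rank ∂_1 = 11 − 6 = 5, and the invariant factors of ∂_1 are all 1, so H_0 ≅ Z^5.
  H_1: rank ker ∂_1 − rank ∂_2 = (9 − 6) − 0 = 3, and there is no ∂_2, so H_1 ≅ Z^3.

As a check, the Euler characteristic is 11 − 9 = 2, which agrees with 5 − 3 = 2.

H_0 = Z^5,  H_1 = Z^3.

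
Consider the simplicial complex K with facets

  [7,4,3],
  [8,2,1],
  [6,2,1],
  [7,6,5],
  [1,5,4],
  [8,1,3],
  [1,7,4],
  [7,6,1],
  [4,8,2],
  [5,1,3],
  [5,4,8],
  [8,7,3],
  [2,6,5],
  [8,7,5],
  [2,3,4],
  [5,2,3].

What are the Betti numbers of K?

Take the total order 1 < 2 < 3 < 4 < 5 < 6 < 7 < 8 on the vertex set. Then K (dimension 2) consists of the simplices:

  0-simplices (8): [1], [2], [3], [4], [5], [6], [7], [8]
  1-simplices (24): (24 of them)
  2-simplices (16): [1,2,6], [1,2,8], [1,3,5], [1,3,8], [1,4,5], [1,4,7], [1,6,7], [2,3,4], [2,3,5], [2,4,8], [2,5,6], [3,4,7], [3,7,8], [4,5,8], [5,6,7], [5,7,8]

so the chain groups are C_0 ≅ Z^8, C_1 ≅ Z^24, C_2 ≅ Z^16.

∂_1: C_1 → C_0 maps an edge to its endpoints' difference, ∂[p,q] = q − p.
The resulting 8×24 matrix has rank 7, and its Smith normal form has invariant factors (1,1,1,1,1,1,1).

∂_2: C_2 → C_1 maps a triangle to the signed sum of its edges. For instance
  ∂[5,7,8] = [7,8] − [5,8] + [5,7],
  ∂[3,4,7] = [4,7] − [3,7] + [3,4].
The 24×16 boundary matrix has rank 15 and Smith normal form diag(1,1,1,1,1,1,1,1,1,1,1,1,1,1,1).

Computing H_k = (kernel of ∂_k) / (image of ∂_{k+1}):

  H_0: rank C_0 − rank ∂_1 = 8 − 7 = 1, and the invariant factors of ∂_1 are all 1, so H_0 = Z.
  H_1: rank ker ∂_1 − rank ∂_2 = (24 − 7) − 15 = 2, and the invariant factors of ∂_2 are all 1, so H_1 = Z^2.
  H_2: rank ker ∂_2 − rank ∂_3 = (16 − 15) − 0 = 1, and there is no ∂_3, so H_2 = Z.

Hence the Betti numbers are b_0 = 1, b_1 = 2, b_2 = 1.

b_0 = 1, b_1 = 2, b_2 = 1.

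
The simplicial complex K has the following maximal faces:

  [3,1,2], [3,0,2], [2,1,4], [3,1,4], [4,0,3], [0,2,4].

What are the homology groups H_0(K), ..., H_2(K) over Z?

Order the vertices as 0 < 1 < 2 < 3 < 4. Listing each simplex with vertices in this order, K has dimension 2 with simplices:

  0-simplices (5): [0], [1], [2], [3], [4]
  1-simplices (9): [0,2], [0,3], [0,4], [1,2], [1,3], [1,4], [2,3], [2,4], [3,4]
  2-simplices (6): [0,2,3], [0,2,4], [0,3,4], [1,2,3], [1,2,4], [1,3,4]

so the chain groups are C_0 ≅ Z^5, C_1 ≅ Z^9, C_2 ≅ Z^6.

∂_1: C_1 → C_0 maps an edge to its endpoints' difference, ∂[p,q] = q − p. For instance
  ∂[1,2] = [2] − [1].
As a 5×9 matrix over Z this has rank 4, with invariant factors (1,1,1,1).

∂_2: C_2 → C_1 sends each 2-simplex [p,q,r] to [q,r] − [p,r] + [p,q]. For instance
  ∂[0,3,4] = [3,4] − [0,4] + [0,3],
  ∂[1,3,4] = [3,4] − [1,4] + [1,3].
The resulting 9×6 matrix has rank 5, and its Smith normal form has invariant factors (1,1,1,1,1).

Now H_k = ker ∂_k / im ∂_{k+1}, so:

  H_0: rank C_0 − rank ∂_1 = 5 − 4 = 1, and the invariant factors of ∂_1 are all 1, so H_0 = Z.
  H_1: rank ker ∂_1 − rank ∂_2 = (9 − 4) − 5 = 0, and the invariant factors of ∂_2 are all 1, so H_1 = 0.
  H_2: rank ker ∂_2 − rank ∂_3 = (6 − 5) − 0 = 1, and there is no ∂_3, so H_2 = Z.

H_0 = Z,  H_1 = 0,  H_2 = Z.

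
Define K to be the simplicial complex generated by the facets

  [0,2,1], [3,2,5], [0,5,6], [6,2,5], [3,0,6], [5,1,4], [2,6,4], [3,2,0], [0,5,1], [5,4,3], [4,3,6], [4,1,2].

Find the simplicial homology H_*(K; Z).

H_0 ≅ Z,  H_1 ≅ Z_2,  H_2 = 0.

Take the total order 0 < 1 < 2 < 3 < 4 < 5 < 6 on the vertex set. Then K (dimension 2) consists of the simplices:

  0-simplices (7): [0], [1], [2], [3], [4], [5], [6]
  1-simplices (18): [0,1], [0,2], [0,3], [0,5], [0,6], [1,2], [1,4], [1,5], [2,3], [2,4], [2,5], [2,6], [3,4], [3,5], [3,6], [4,5], [4,6], [5,6]
  2-simplices (12): [0,1,2], [0,1,5], [0,2,3], [0,3,6], [0,5,6], [1,2,4], [1,4,5], [2,3,5], [2,4,6], [2,5,6], [3,4,5], [3,4,6]

Hence C_0 ≅ Z^7, C_1 ≅ Z^18, C_2 ≅ Z^12.

Boundary ∂_1: C_1 → C_0 is given by ∂[p,q] = [q] − [p].
The 7×18 boundary matrix has rank 6 and Smith normal form diag(1,1,1,1,1,1).

Boundary ∂_2: C_2 → C_1 sends each 2-simplex [p,q,r] to [q,r] − [p,r] + [p,q]. For instance
  ∂[1,2,4] = [2,4] − [1,4] + [1,2],
  ∂[0,1,2] = [1,2] − [0,2] + [0,1].
This gives a 18×12 integer matrix of rank 12; reducing to Smith normal form yields diagonal entries (1,1,1,1,1,1,1,1,1,1,1,2).

Reading off H_k = ker ∂_k / im ∂_{k+1}:

  H_0: rank C_0 − rank ∂_1 = 7 − 6 = 1, and the invariant factors of ∂_1 are all 1, so H_0 ≅ Z.
  H_1: rank ker ∂_1 − rank ∂_2 = (18 − 6) − 12 = 0, and ∂_2 has invariant factor 2 > 1, so H_1 ≅ Z_2.
  H_2: rank ker ∂_2 − rank ∂_3 = (12 − 12) − 0 = 0, and there is no ∂_3, so H_2 ≅ 0.

As a check, the Euler characteristic is 7 − 18 + 12 = 1, which agrees with 1 − 0 + 0 = 1.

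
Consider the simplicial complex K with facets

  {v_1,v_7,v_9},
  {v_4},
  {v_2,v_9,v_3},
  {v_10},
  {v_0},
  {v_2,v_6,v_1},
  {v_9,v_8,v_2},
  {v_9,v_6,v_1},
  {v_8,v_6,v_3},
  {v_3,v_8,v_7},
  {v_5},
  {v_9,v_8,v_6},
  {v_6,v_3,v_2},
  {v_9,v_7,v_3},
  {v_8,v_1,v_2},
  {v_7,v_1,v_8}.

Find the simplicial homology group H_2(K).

H_2 = 0.

Order the vertices as v_0 < v_1 < v_2 < v_3 < v_4 < v_5 < v_6 < v_7 < v_8 < v_9 < v_10. Listing each simplex with vertices in this order, K has dimension 2 with simplices:

  0-simplices (11): [v_0], [v_1], [v_2], [v_3], [v_4], [v_5], [v_6], [v_7], [v_8], [v_9], [v_10]
  1-simplices (18): (18 of them)
  2-simplices (12): (12 of them)

Hence C_0 ≅ Z^11, C_1 ≅ Z^18, C_2 ≅ Z^12.

∂_1: C_1 → C_0 is given by ∂[p,q] = [q] − [p]. For instance
  ∂[v_3,v_9] = [v_9] − [v_3].
As a 11×18 matrix over Z this has rank 6, with invariant factors (1,1,1,1,1,1).

∂_2: C_2 → C_1 sends each 2-simplex [p,q,r] to [q,r] − [p,r] + [p,q]. For instance
  ∂[v_2,v_8,v_9] = [v_8,v_9] − [v_2,v_9] + [v_2,v_8],
  ∂[v_2,v_3,v_6] = [v_3,v_6] − [v_2,v_6] + [v_2,v_3].
This gives a 18×12 integer matrix of rank 12; reducing to Smith normal form yields diagonal entries (1,1,1,1,1,1,1,1,1,1,1,2).

From H_k ≅ ker(∂_k) / im(∂_{k+1}) we obtain:

  H_2: rank ker ∂_2 − rank ∂_3 = (12 − 12) − 0 = 0, and there is no ∂_3, so H_2 = 0.

(K is a triangulation of the disjoint union of the real projective plane RP^2 and a set of 4 points.)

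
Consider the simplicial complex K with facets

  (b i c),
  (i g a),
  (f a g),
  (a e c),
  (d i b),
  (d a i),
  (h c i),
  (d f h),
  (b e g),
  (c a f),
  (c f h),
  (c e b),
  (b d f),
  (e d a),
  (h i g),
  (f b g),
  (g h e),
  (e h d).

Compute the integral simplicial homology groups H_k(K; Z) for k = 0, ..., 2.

Take the total order a < b < c < d < e < f < g < h < i on the vertex set. Then K (dimension 2) consists of the simplices:

  0-simplices (9): a, b, c, d, e, f, g, h, i
  1-simplices (27): ac, ad, ae, af, ag, ai, bc, bd, be, bf, bg, bi, ce, cf, ch, ci, de, df, dh, di, eg, eh, fg, fh, gh, gi, hi
  2-simplices (18): ace, acf, ade, adi, afg, agi, bce, bci, bdf, bdi, beg, bfg, cfh, chi, deh, dfh, egh, ghi

Hence C_0 ≅ Z^9, C_1 ≅ Z^27, C_2 ≅ Z^18.

The boundary map ∂_1: C_1 → C_0 sends each edge [p,q] (with p < q) to q − p. For instance
  ∂df = f − d.
The resulting 9×27 matrix has rank 8, and its Smith normal form has invariant factors (1,1,1,1,1,1,1,1).

∂_2: C_2 → C_1 sends each 2-simplex [p,q,r] to [q,r] − [p,r] + [p,q]. For instance
  ∂deh = eh − dh + de,
  ∂bfg = fg − bg + bf.
The 27×18 boundary matrix has rank 17 and Smith normal form diag(1,1,1,1,1,1,1,1,1,1,1,1,1,1,1,1,1).

From H_k ≅ ker(∂_k) / im(∂_{k+1}) we obtain:

  H_0: rank C_0 − rank ∂_1 = 9 − 8 = 1, and the invariant factors of ∂_1 are all 1, so H_0 ≅ Z.
  H_1: rank ker ∂_1 − rank ∂_2 = (27 − 8) − 17 = 2, and the invariant factors of ∂_2 are all 1, so H_1 ≅ Z^2.
  H_2: rank ker ∂_2 − rank ∂_3 = (18 − 17) − 0 = 1, and there is no ∂_3, so H_2 ≅ Z.

(K is a triangulation of the torus T^2.)

H_0 ≅ Z,  H_1 ≅ Z^2,  H_2 ≅ Z.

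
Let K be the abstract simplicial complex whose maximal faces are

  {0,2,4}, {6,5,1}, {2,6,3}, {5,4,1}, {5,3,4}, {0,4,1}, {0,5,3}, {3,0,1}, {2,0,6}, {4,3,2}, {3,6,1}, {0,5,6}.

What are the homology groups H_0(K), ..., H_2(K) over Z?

Fix the vertex order 0 < 1 < 2 < 3 < 4 < 5 < 6 and write every simplex with vertices in increasing order. Then dim K = 2 and the simplices of K are:

  0-simplices (7): [0], [1], [2], [3], [4], [5], [6]
  1-simplices (18): [0,1], [0,2], [0,3], [0,4], [0,5], [0,6], [1,3], [1,4], [1,5], [1,6], [2,3], [2,4], [2,6], [3,4], [3,5], [3,6], [4,5], [5,6]
  2-simplices (12): [0,1,3], [0,1,4], [0,2,4], [0,2,6], [0,3,5], [0,5,6], [1,3,6], [1,4,5], [1,5,6], [2,3,4], [2,3,6], [3,4,5]

so the chain groups are C_0 ≅ Z^7, C_1 ≅ Z^18, C_2 ≅ Z^12.

Boundary ∂_1: C_1 → C_0 sends each edge [p,q] (with p < q) to q − p. For instance
  ∂[0,3] = [3] − [0].
The 7×18 boundary matrix has rank 6 and Smith normal form diag(1,1,1,1,1,1).

The boundary map ∂_2: C_2 → C_1 maps a triangle to the signed sum of its edges. For instance
  ∂[0,1,3] = [1,3] − [0,3] + [0,1],
  ∂[0,3,5] = [3,5] − [0,5] + [0,3].
This gives a 18×12 integer matrix of rank 12; reducing to Smith normal form yields diagonal entries (1,1,1,1,1,1,1,1,1,1,1,2).

Now H_k = ker ∂_k / im ∂_{k+1}, so:

  H_0: rank C_0 − rank ∂_1 = 7 − 6 = 1, and the invariant factors of ∂_1 are all 1, so H_0 ≅ Z.
  H_1: rank ker ∂_1 − rank ∂_2 = (18 − 6) − 12 = 0, and ∂_2 has invariant factor 2 > 1, so H_1 ≅ Z/2.
  H_2: rank ker ∂_2 − rank ∂_3 = (12 − 12) − 0 = 0, and there is no ∂_3, so H_2 ≅ 0.

(K is a triangulation of the real projective plane RP^2.)

H_0 ≅ Z,  H_1 ≅ Z/2,  H_2 = 0.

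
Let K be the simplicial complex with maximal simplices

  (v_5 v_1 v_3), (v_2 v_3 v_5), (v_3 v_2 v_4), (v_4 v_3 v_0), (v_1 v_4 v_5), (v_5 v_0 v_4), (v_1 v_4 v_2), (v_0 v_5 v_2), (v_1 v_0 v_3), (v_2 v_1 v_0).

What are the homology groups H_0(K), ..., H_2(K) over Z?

H_0 ≅ Z,  H_1 ≅ Z/2,  H_2 = 0.

Take the total order v_0 < v_1 < v_2 < v_3 < v_4 < v_5 on the vertex set. Then K (dimension 2) consists of the simplices:

  0-simplices (6): [v_0], [v_1], [v_2], [v_3], [v_4], [v_5]
  1-simplices (15): (15 of them)
  2-simplices (10): [v_0,v_1,v_2], [v_0,v_1,v_3], [v_0,v_2,v_5], [v_0,v_3,v_4], [v_0,v_4,v_5], [v_1,v_2,v_4], [v_1,v_3,v_5], [v_1,v_4,v_5], [v_2,v_3,v_4], [v_2,v_3,v_5]

giving chain groups C_0 ≅ Z^6, C_1 ≅ Z^15, C_2 ≅ Z^10.

The boundary map ∂_1: C_1 → C_0 sends each edge [p,q] (with p < q) to q − p. For instance
  ∂[v_0,v_3] = [v_3] − [v_0].
The resulting 6×15 matrix has rank 5, and its Smith normal form has invariant factors (1,1,1,1,1).

The boundary map ∂_2: C_2 → C_1 maps a triangle to the signed sum of its edges. For instance
  ∂[v_1,v_4,v_5] = [v_4,v_5] − [v_1,v_5] + [v_1,v_4],
  ∂[v_2,v_3,v_4] = [v_3,v_4] − [v_2,v_4] + [v_2,v_3].
The 15×10 boundary matrix has rank 10 and Smith normal form diag(1,1,1,1,1,1,1,1,1,2).

Now H_k = ker ∂_k / im ∂_{k+1}, so:

  H_0: rank C_0 − rank ∂_1 = 6 − 5 = 1, and the invariant factors of ∂_1 are all 1, so H_0 ≅ Z.
  H_1: rank ker ∂_1 − rank ∂_2 = (15 − 5) − 10 = 0, and ∂_2 has invariant factor 2 > 1, so H_1 ≅ Z/2.
  H_2: rank ker ∂_2 − rank ∂_3 = (10 − 10) − 0 = 0, and there is no ∂_3, so H_2 ≅ 0.

(K is a triangulation of the real projective plane RP^2.)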